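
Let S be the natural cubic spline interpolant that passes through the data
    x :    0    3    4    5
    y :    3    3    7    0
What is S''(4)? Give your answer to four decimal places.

Let M_i = S''(x_i). Step sizes h_i = 3, 1, 1; slopes of the chords Δ_i = (y_(i+1) - y_i)/h_i = 0, 4, -7.
  3·M_0 + 8·M_1 + 1·M_2 = 6(Δ_1 - Δ_0) = 24
  1·M_1 + 4·M_2 + 1·M_3 = 6(Δ_2 - Δ_1) = -66
Natural end conditions: M_0 = M_3 = 0.
Solving the tridiagonal system: M_0 = 0, M_1 = 162/31, M_2 = -552/31, M_3 = 0.

-17.8065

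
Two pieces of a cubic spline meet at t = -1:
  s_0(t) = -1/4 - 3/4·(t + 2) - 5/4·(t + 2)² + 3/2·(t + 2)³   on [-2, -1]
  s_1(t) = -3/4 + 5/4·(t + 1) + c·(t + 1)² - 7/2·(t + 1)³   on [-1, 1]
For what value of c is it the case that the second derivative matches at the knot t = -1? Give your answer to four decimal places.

s_0''(t) = -5/2 + 9·(t + 2), so s_0''(-1) = 13/2. On the right, s_1''(-1) = 2c, so c = 13/4.

3.2500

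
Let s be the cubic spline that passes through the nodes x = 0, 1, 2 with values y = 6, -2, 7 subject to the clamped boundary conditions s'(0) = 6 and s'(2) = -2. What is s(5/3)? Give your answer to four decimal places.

Write σ_i for s''(x_i). With h_i = 1, 1 and divided differences Δ_i = -8, 9, the continuity of s' gives the tridiagonal system
  1·σ_0 + 4·σ_1 + 1·σ_2 = 6(Δ_1 - Δ_0) = 102
Clamped end conditions give two more equations: 2h_0·σ_0 + h_0·σ_1 = 6(Δ_0 - s'(0)) = -84 and h_1·σ_1 + 2h_1·σ_2 = 6(s'(2) - Δ_1) = -66.
Hence σ_0 = -143/2, σ_1 = 59, σ_2 = -125/2.
On [1, 2], s(x) = -2 - 1/4·(x - 1) + 59/2·(x - 1)² - 81/4·(x - 1)³.
With (x - 1) = 2/3: s(5/3) = 89/18.

4.9444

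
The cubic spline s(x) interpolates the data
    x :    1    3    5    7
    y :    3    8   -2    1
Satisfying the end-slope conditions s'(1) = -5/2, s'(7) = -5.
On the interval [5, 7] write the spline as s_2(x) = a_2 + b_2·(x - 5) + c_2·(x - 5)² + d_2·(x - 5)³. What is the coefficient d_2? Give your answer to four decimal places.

-2.2833

Put m_i = s'' at the i-th knot. Here h = (2, 2, 2) and Δ = (5/2, -5, 3/2), so the interior equations h_(i-1)·m_(i-1) + 2(h_(i-1)+h_i)·m_i + h_i·m_(i+1) = 6(Δ_i − Δ_(i-1)) read
  2·m_0 + 8·m_1 + 2·m_2 = 6(Δ_1 - Δ_0) = -45
  2·m_1 + 8·m_2 + 2·m_3 = 6(Δ_2 - Δ_1) = 39
Clamped end conditions give two more equations: 2h_0·m_0 + h_0·m_1 = 6(Δ_0 - s'(1)) = 30 and h_2·m_2 + 2h_2·m_3 = 6(s'(7) - Δ_2) = -39.
Forward elimination and back-substitution give m_0 = 202/15, m_1 = -179/15, m_2 = 353/30, m_3 = -469/30.
On [5, 7], with s_2(x) = a_2 + b_2·(x - 5) + c_2·(x - 5)² + d_2·(x - 5)³: c_2 = m_2/2 = 353/60, d_2 = (m_3 - m_2)/(6h_2) = -137/60, b_2 = Δ_2 - h_2(2m_2 + m_3)/6 = -17/15.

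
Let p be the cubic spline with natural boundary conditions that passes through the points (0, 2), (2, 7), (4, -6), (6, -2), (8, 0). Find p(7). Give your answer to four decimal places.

With m_i denoting the second derivative at x_i, h_i = 2, 2, 2, 2, and Δ_i = (y_(i+1) − y_i)/h_i = 5/2, -13/2, 2, 1:
  2·m_0 + 8·m_1 + 2·m_2 = 6(Δ_1 - Δ_0) = -54
  2·m_1 + 8·m_2 + 2·m_3 = 6(Δ_2 - Δ_1) = 51
  2·m_2 + 8·m_3 + 2·m_4 = 6(Δ_3 - Δ_2) = -6
Natural end conditions: m_0 = m_4 = 0.
Forward elimination and back-substitution give m_0 = 0, m_1 = -255/28, m_2 = 66/7, m_3 = -87/28, m_4 = 0.
On [6, 8], p(t) = -2 + 43/14·(t - 6) - 87/56·(t - 6)² + 29/112·(t - 6)³.
With (t - 6) = 1: p(7) = -25/112.

-0.2232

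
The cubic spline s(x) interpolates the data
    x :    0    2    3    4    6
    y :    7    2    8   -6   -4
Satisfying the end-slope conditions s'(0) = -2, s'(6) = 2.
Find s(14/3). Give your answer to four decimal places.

-9.4247

Put m_i = s'' at the i-th knot. Here h = (2, 1, 1, 2) and Δ = (-5/2, 6, -14, 1), so the interior equations h_(i-1)·m_(i-1) + 2(h_(i-1)+h_i)·m_i + h_i·m_(i+1) = 6(Δ_i − Δ_(i-1)) read
  2·m_0 + 6·m_1 + 1·m_2 = 6(Δ_1 - Δ_0) = 51
  1·m_1 + 4·m_2 + 1·m_3 = 6(Δ_2 - Δ_1) = -120
  1·m_2 + 6·m_3 + 2·m_4 = 6(Δ_3 - Δ_2) = 90
Clamped end conditions give two more equations: 2h_0·m_0 + h_0·m_1 = 6(Δ_0 - s'(0)) = -3 and h_3·m_3 + 2h_3·m_4 = 6(s'(6) - Δ_3) = 6.
Hence m_0 = -1213/120, m_1 = 1123/60, m_2 = -493/12, m_3 = 1537/60, m_4 = -1357/120.
On [4, 6], s(x) = -6 - 1477/120·(x - 4) + 1537/120·(x - 4)² - 1477/480·(x - 4)³.
With (x - 4) = 2/3: s(14/3) = -3817/405.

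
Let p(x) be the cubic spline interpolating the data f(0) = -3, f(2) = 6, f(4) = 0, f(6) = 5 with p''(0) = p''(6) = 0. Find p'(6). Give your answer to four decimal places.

4.4667

Write σ_i for p''(x_i). With h_i = 2, 2, 2 and divided differences Δ_i = 9/2, -3, 5/2, the continuity of p' gives the tridiagonal system
  2·σ_0 + 8·σ_1 + 2·σ_2 = 6(Δ_1 - Δ_0) = -45
  2·σ_1 + 8·σ_2 + 2·σ_3 = 6(Δ_2 - Δ_1) = 33
Natural end conditions: σ_0 = σ_3 = 0.
Forward elimination and back-substitution give σ_0 = 0, σ_1 = -71/10, σ_2 = 59/10, σ_3 = 0.
On [4, 6], p'(x) = b_2 + 2c_2·(x - 4) + 3d_2·(x - 4)² with b_2 = Δ_2 - h_2(2σ_2 + σ_3)/6 = -43/30, c_2 = σ_2/2 = 59/20, d_2 = (σ_3 - σ_2)/(6h_2) = -59/120. So p'(6) = 67/15.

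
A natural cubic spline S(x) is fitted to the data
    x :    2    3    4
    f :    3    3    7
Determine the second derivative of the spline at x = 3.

Let M_i = S''(x_i). Step sizes h_i = 1, 1; slopes of the chords Δ_i = (y_(i+1) - y_i)/h_i = 0, 4.
  1·M_0 + 4·M_1 + 1·M_2 = 6(Δ_1 - Δ_0) = 24
Natural end conditions: M_0 = M_2 = 0.
Hence M_0 = 0, M_1 = 6, M_2 = 0.

6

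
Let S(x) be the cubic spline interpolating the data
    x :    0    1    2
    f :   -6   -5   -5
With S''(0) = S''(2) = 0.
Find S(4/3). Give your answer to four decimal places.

Write m_i for S''(x_i). With h_i = 1, 1 and divided differences Δ_i = 1, 0, the continuity of S' gives the tridiagonal system
  1·m_0 + 4·m_1 + 1·m_2 = 6(Δ_1 - Δ_0) = -6
Natural end conditions: m_0 = m_2 = 0.
Forward elimination and back-substitution give m_0 = 0, m_1 = -3/2, m_2 = 0.
On [1, 2], S(x) = -5 + 1/2·(x - 1) - 3/4·(x - 1)² + 1/4·(x - 1)³.
With (x - 1) = 1/3: S(4/3) = -265/54.

-4.9074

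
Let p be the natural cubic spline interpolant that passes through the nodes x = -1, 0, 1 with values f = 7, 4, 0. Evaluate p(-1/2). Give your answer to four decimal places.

5.5938

Write M_i for p''(x_i). With h_i = 1, 1 and divided differences Δ_i = -3, -4, the continuity of p' gives the tridiagonal system
  1·M_0 + 4·M_1 + 1·M_2 = 6(Δ_1 - Δ_0) = -6
Natural end conditions: M_0 = M_2 = 0.
Hence M_0 = 0, M_1 = -3/2, M_2 = 0.
On [-1, 0], p(x) = 7 - 11/4·(x + 1) + 0·(x + 1)² - 1/4·(x + 1)³.
With (x + 1) = 1/2: p(-1/2) = 179/32.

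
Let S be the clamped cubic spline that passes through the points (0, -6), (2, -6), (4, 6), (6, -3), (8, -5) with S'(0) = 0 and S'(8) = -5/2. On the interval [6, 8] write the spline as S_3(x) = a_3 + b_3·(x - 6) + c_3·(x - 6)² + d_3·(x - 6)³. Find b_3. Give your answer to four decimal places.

Let σ_i = S''(x_i). Step sizes h_i = 2, 2, 2, 2; slopes of the chords Δ_i = (y_(i+1) - y_i)/h_i = 0, 6, -9/2, -1.
  2·σ_0 + 8·σ_1 + 2·σ_2 = 6(Δ_1 - Δ_0) = 36
  2·σ_1 + 8·σ_2 + 2·σ_3 = 6(Δ_2 - Δ_1) = -63
  2·σ_2 + 8·σ_3 + 2·σ_4 = 6(Δ_3 - Δ_2) = 21
Clamped end conditions give two more equations: 2h_0·σ_0 + h_0·σ_1 = 6(Δ_0 - S'(0)) = 0 and h_3·σ_3 + 2h_3·σ_4 = 6(S'(8) - Δ_3) = -9.
Solving the tridiagonal system: σ_0 = -17/4, σ_1 = 17/2, σ_2 = -47/4, σ_3 = 7, σ_4 = -23/4.
On [6, 8], with S_3(x) = a_3 + b_3·(x - 6) + c_3·(x - 6)² + d_3·(x - 6)³: c_3 = σ_3/2 = 7/2, d_3 = (σ_4 - σ_3)/(6h_3) = -17/16, b_3 = Δ_3 - h_3(2σ_3 + σ_4)/6 = -15/4.

-3.7500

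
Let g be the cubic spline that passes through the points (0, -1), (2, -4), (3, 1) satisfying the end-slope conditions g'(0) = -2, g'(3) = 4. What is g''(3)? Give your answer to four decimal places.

-7.5000

Let m_i = g''(x_i). Step sizes h_i = 2, 1; slopes of the chords Δ_i = (y_(i+1) - y_i)/h_i = -3/2, 5.
  2·m_0 + 6·m_1 + 1·m_2 = 6(Δ_1 - Δ_0) = 39
Clamped end conditions give two more equations: 2h_0·m_0 + h_0·m_1 = 6(Δ_0 - g'(0)) = 3 and h_1·m_1 + 2h_1·m_2 = 6(g'(3) - Δ_1) = -6.
Solving the tridiagonal system: m_0 = -15/4, m_1 = 9, m_2 = -15/2.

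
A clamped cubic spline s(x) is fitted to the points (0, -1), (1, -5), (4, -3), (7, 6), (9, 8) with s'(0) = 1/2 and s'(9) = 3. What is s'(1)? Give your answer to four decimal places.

-4.9014

Write σ_i for s''(x_i). With h_i = 1, 3, 3, 2 and divided differences Δ_i = -4, 2/3, 3, 1, the continuity of s' gives the tridiagonal system
  1·σ_0 + 8·σ_1 + 3·σ_2 = 6(Δ_1 - Δ_0) = 28
  3·σ_1 + 12·σ_2 + 3·σ_3 = 6(Δ_2 - Δ_1) = 14
  3·σ_2 + 10·σ_3 + 2·σ_4 = 6(Δ_3 - Δ_2) = -12
Clamped end conditions give two more equations: 2h_0·σ_0 + h_0·σ_1 = 6(Δ_0 - s'(0)) = -27 and h_3·σ_3 + 2h_3·σ_4 = 6(s'(9) - Δ_3) = 12.
Forward elimination and back-substitution give σ_0 = -2381/147, σ_1 = 793/147, σ_2 = 17/49, σ_3 = -311/147, σ_4 = 1193/294.
On [1, 4], s'(x) = b_1 + 2c_1·(x - 1) + 3d_1·(x - 1)² with b_1 = Δ_1 - h_1(2σ_1 + σ_2)/6 = -1441/294, c_1 = σ_1/2 = 793/294, d_1 = (σ_2 - σ_1)/(6h_1) = -53/189. So s'(1) = -1441/294.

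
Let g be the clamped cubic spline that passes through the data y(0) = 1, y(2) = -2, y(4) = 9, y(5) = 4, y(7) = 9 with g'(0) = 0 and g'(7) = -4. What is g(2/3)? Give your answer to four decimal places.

With σ_i denoting the second derivative at x_i, h_i = 2, 2, 1, 2, and Δ_i = (y_(i+1) − y_i)/h_i = -3/2, 11/2, -5, 5/2:
  2·σ_0 + 8·σ_1 + 2·σ_2 = 6(Δ_1 - Δ_0) = 42
  2·σ_1 + 6·σ_2 + 1·σ_3 = 6(Δ_2 - Δ_1) = -63
  1·σ_2 + 6·σ_3 + 2·σ_4 = 6(Δ_3 - Δ_2) = 45
Clamped end conditions give two more equations: 2h_0·σ_0 + h_0·σ_1 = 6(Δ_0 - g'(0)) = -9 and h_3·σ_3 + 2h_3·σ_4 = 6(g'(7) - Δ_3) = -39.
Solving: σ_0 = -977/122, σ_1 = 1405/122, σ_2 = -2081/122, σ_3 = 995/61, σ_4 = -4369/244.
On [0, 2], g(x) = 1 + 0·x - 977/244·x² + 397/244·x³.
With x = 2/3: g(2/3) = -490/1647.

-0.2975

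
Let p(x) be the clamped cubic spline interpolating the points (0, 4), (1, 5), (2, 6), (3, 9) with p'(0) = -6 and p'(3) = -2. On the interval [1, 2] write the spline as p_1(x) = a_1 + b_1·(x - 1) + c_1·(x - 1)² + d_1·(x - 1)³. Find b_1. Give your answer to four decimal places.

Put M_i = p'' at the i-th knot. Here h = (1, 1, 1) and Δ = (1, 1, 3), so the interior equations h_(i-1)·M_(i-1) + 2(h_(i-1)+h_i)·M_i + h_i·M_(i+1) = 6(Δ_i − Δ_(i-1)) read
  1·M_0 + 4·M_1 + 1·M_2 = 6(Δ_1 - Δ_0) = 0
  1·M_1 + 4·M_2 + 1·M_3 = 6(Δ_2 - Δ_1) = 12
Clamped end conditions give two more equations: 2h_0·M_0 + h_0·M_1 = 6(Δ_0 - p'(0)) = 42 and h_2·M_2 + 2h_2·M_3 = 6(p'(3) - Δ_2) = -30.
Forward elimination and back-substitution give M_0 = 382/15, M_1 = -134/15, M_2 = 154/15, M_3 = -302/15.
On [1, 2], with p_1(x) = a_1 + b_1·(x - 1) + c_1·(x - 1)² + d_1·(x - 1)³: c_1 = M_1/2 = -67/15, d_1 = (M_2 - M_1)/(6h_1) = 16/5, b_1 = Δ_1 - h_1(2M_1 + M_2)/6 = 34/15.

2.2667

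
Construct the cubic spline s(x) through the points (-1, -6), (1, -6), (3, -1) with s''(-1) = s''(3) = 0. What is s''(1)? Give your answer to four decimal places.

With σ_i denoting the second derivative at x_i, h_i = 2, 2, and Δ_i = (y_(i+1) − y_i)/h_i = 0, 5/2:
  2·σ_0 + 8·σ_1 + 2·σ_2 = 6(Δ_1 - Δ_0) = 15
Natural end conditions: σ_0 = σ_2 = 0.
Solving the tridiagonal system: σ_0 = 0, σ_1 = 15/8, σ_2 = 0.

1.8750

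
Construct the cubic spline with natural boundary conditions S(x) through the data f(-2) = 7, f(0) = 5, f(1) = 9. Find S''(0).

Put m_i = S'' at the i-th knot. Here h = (2, 1) and Δ = (-1, 4), so the interior equations h_(i-1)·m_(i-1) + 2(h_(i-1)+h_i)·m_i + h_i·m_(i+1) = 6(Δ_i − Δ_(i-1)) read
  2·m_0 + 6·m_1 + 1·m_2 = 6(Δ_1 - Δ_0) = 30
Natural end conditions: m_0 = m_2 = 0.
Forward elimination and back-substitution give m_0 = 0, m_1 = 5, m_2 = 0.

5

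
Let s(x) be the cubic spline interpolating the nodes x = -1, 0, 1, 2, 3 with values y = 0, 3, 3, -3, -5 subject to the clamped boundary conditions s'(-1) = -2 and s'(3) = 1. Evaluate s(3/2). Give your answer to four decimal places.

Let m_i = s''(x_i). Step sizes h_i = 1, 1, 1, 1; slopes of the chords Δ_i = (y_(i+1) - y_i)/h_i = 3, 0, -6, -2.
  1·m_0 + 4·m_1 + 1·m_2 = 6(Δ_1 - Δ_0) = -18
  1·m_1 + 4·m_2 + 1·m_3 = 6(Δ_2 - Δ_1) = -36
  1·m_2 + 4·m_3 + 1·m_4 = 6(Δ_3 - Δ_2) = 24
Clamped end conditions give two more equations: 2h_0·m_0 + h_0·m_1 = 6(Δ_0 - s'(-1)) = 30 and h_3·m_3 + 2h_3·m_4 = 6(s'(3) - Δ_3) = 18.
Solving: m_0 = 129/7, m_1 = -48/7, m_2 = -9, m_3 = 48/7, m_4 = 39/7.
On [1, 2], s(x) = 3 - 29/7·(x - 1) - 9/2·(x - 1)² + 37/14·(x - 1)³.
With (x - 1) = 1/2: s(3/2) = 15/112.

0.1339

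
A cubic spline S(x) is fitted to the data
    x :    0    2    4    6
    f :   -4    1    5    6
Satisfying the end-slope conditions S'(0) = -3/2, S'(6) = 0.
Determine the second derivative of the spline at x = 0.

With σ_i denoting the second derivative at x_i, h_i = 2, 2, 2, and Δ_i = (y_(i+1) − y_i)/h_i = 5/2, 2, 1/2:
  2·σ_0 + 8·σ_1 + 2·σ_2 = 6(Δ_1 - Δ_0) = -3
  2·σ_1 + 8·σ_2 + 2·σ_3 = 6(Δ_2 - Δ_1) = -9
Clamped end conditions give two more equations: 2h_0·σ_0 + h_0·σ_1 = 6(Δ_0 - S'(0)) = 24 and h_2·σ_2 + 2h_2·σ_3 = 6(S'(6) - Δ_2) = -3.
Solving: σ_0 = 7, σ_1 = -2, σ_2 = -1/2, σ_3 = -1/2.

7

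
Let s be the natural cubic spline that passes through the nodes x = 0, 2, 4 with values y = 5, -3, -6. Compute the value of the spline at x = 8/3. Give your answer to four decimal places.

-4.4630

Let M_i = s''(x_i). Step sizes h_i = 2, 2; slopes of the chords Δ_i = (y_(i+1) - y_i)/h_i = -4, -3/2.
  2·M_0 + 8·M_1 + 2·M_2 = 6(Δ_1 - Δ_0) = 15
Natural end conditions: M_0 = M_2 = 0.
Hence M_0 = 0, M_1 = 15/8, M_2 = 0.
On [2, 4], s(x) = -3 - 11/4·(x - 2) + 15/16·(x - 2)² - 5/32·(x - 2)³.
With (x - 2) = 2/3: s(8/3) = -241/54.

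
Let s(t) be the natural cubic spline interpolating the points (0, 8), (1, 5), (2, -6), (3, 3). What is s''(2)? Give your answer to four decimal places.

With M_i denoting the second derivative at x_i, h_i = 1, 1, 1, and Δ_i = (y_(i+1) − y_i)/h_i = -3, -11, 9:
  1·M_0 + 4·M_1 + 1·M_2 = 6(Δ_1 - Δ_0) = -48
  1·M_1 + 4·M_2 + 1·M_3 = 6(Δ_2 - Δ_1) = 120
Natural end conditions: M_0 = M_3 = 0.
Solving the tridiagonal system: M_0 = 0, M_1 = -104/5, M_2 = 176/5, M_3 = 0.

35.2000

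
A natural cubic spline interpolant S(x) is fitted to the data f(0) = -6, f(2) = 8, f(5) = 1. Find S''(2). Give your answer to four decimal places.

-5.6000

With σ_i denoting the second derivative at x_i, h_i = 2, 3, and Δ_i = (y_(i+1) − y_i)/h_i = 7, -7/3:
  2·σ_0 + 10·σ_1 + 3·σ_2 = 6(Δ_1 - Δ_0) = -56
Natural end conditions: σ_0 = σ_2 = 0.
Hence σ_0 = 0, σ_1 = -28/5, σ_2 = 0.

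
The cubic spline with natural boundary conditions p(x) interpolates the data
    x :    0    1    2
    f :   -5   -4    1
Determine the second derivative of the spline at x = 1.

Write m_i for p''(x_i). With h_i = 1, 1 and divided differences Δ_i = 1, 5, the continuity of p' gives the tridiagonal system
  1·m_0 + 4·m_1 + 1·m_2 = 6(Δ_1 - Δ_0) = 24
Natural end conditions: m_0 = m_2 = 0.
Solving the tridiagonal system: m_0 = 0, m_1 = 6, m_2 = 0.

6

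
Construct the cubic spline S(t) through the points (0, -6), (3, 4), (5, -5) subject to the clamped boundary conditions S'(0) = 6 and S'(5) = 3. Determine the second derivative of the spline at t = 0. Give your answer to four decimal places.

1.4333

Put M_i = S'' at the i-th knot. Here h = (3, 2) and Δ = (10/3, -9/2), so the interior equations h_(i-1)·M_(i-1) + 2(h_(i-1)+h_i)·M_i + h_i·M_(i+1) = 6(Δ_i − Δ_(i-1)) read
  3·M_0 + 10·M_1 + 2·M_2 = 6(Δ_1 - Δ_0) = -47
Clamped end conditions give two more equations: 2h_0·M_0 + h_0·M_1 = 6(Δ_0 - S'(0)) = -16 and h_1·M_1 + 2h_1·M_2 = 6(S'(5) - Δ_1) = 45.
Solving: M_0 = 43/30, M_1 = -41/5, M_2 = 307/20.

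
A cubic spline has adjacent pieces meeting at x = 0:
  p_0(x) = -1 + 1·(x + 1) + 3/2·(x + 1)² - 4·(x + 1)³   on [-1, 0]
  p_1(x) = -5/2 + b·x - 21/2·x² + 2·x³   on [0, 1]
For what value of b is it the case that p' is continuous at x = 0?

-8

p_0'(x) = 1 + 3·(x + 1) - 12·(x + 1)², so p_0'(0) = -8. On the right, p_1'(0) = b, so b = -8.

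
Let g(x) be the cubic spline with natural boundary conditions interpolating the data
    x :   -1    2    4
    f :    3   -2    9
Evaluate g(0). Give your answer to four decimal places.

-0.5778

Write M_i for g''(x_i). With h_i = 3, 2 and divided differences Δ_i = -5/3, 11/2, the continuity of g' gives the tridiagonal system
  3·M_0 + 10·M_1 + 2·M_2 = 6(Δ_1 - Δ_0) = 43
Natural end conditions: M_0 = M_2 = 0.
Forward elimination and back-substitution give M_0 = 0, M_1 = 43/10, M_2 = 0.
On [-1, 2], g(x) = 3 - 229/60·(x + 1) + 0·(x + 1)² + 43/180·(x + 1)³.
With (x + 1) = 1: g(0) = -26/45.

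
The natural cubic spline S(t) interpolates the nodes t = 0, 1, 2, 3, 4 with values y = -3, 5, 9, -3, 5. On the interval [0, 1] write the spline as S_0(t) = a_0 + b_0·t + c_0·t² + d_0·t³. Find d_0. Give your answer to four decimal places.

0.4286

Let M_i = S''(x_i). Step sizes h_i = 1, 1, 1, 1; slopes of the chords Δ_i = (y_(i+1) - y_i)/h_i = 8, 4, -12, 8.
  1·M_0 + 4·M_1 + 1·M_2 = 6(Δ_1 - Δ_0) = -24
  1·M_1 + 4·M_2 + 1·M_3 = 6(Δ_2 - Δ_1) = -96
  1·M_2 + 4·M_3 + 1·M_4 = 6(Δ_3 - Δ_2) = 120
Natural end conditions: M_0 = M_4 = 0.
Solving the tridiagonal system: M_0 = 0, M_1 = 18/7, M_2 = -240/7, M_3 = 270/7, M_4 = 0.
On [0, 1], with S_0(t) = a_0 + b_0·t + c_0·t² + d_0·t³: c_0 = M_0/2 = 0, d_0 = (M_1 - M_0)/(6h_0) = 3/7, b_0 = Δ_0 - h_0(2M_0 + M_1)/6 = 53/7.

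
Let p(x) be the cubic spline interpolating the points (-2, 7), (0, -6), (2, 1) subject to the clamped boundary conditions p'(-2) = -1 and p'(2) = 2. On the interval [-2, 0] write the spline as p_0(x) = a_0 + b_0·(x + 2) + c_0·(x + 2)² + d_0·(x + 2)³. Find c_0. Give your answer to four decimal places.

Let m_i = p''(x_i). Step sizes h_i = 2, 2; slopes of the chords Δ_i = (y_(i+1) - y_i)/h_i = -13/2, 7/2.
  2·m_0 + 8·m_1 + 2·m_2 = 6(Δ_1 - Δ_0) = 60
Clamped end conditions give two more equations: 2h_0·m_0 + h_0·m_1 = 6(Δ_0 - p'(-2)) = -33 and h_1·m_1 + 2h_1·m_2 = 6(p'(2) - Δ_1) = -9.
Hence m_0 = -15, m_1 = 27/2, m_2 = -9.
On [-2, 0], with p_0(x) = a_0 + b_0·(x + 2) + c_0·(x + 2)² + d_0·(x + 2)³: c_0 = m_0/2 = -15/2, d_0 = (m_1 - m_0)/(6h_0) = 19/8, b_0 = Δ_0 - h_0(2m_0 + m_1)/6 = -1.

-7.5000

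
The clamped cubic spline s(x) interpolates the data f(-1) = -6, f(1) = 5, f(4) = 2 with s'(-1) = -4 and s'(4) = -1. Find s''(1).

-9

With M_i denoting the second derivative at x_i, h_i = 2, 3, and Δ_i = (y_(i+1) − y_i)/h_i = 11/2, -1:
  2·M_0 + 10·M_1 + 3·M_2 = 6(Δ_1 - Δ_0) = -39
Clamped end conditions give two more equations: 2h_0·M_0 + h_0·M_1 = 6(Δ_0 - s'(-1)) = 57 and h_1·M_1 + 2h_1·M_2 = 6(s'(4) - Δ_1) = 0.
Solving the tridiagonal system: M_0 = 75/4, M_1 = -9, M_2 = 9/2.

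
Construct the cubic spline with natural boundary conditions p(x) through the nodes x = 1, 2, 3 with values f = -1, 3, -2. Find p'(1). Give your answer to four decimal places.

6.2500

Write m_i for p''(x_i). With h_i = 1, 1 and divided differences Δ_i = 4, -5, the continuity of p' gives the tridiagonal system
  1·m_0 + 4·m_1 + 1·m_2 = 6(Δ_1 - Δ_0) = -54
Natural end conditions: m_0 = m_2 = 0.
Solving: m_0 = 0, m_1 = -27/2, m_2 = 0.
On [1, 2], p'(x) = b_0 + 2c_0·(x - 1) + 3d_0·(x - 1)² with b_0 = Δ_0 - h_0(2m_0 + m_1)/6 = 25/4, c_0 = m_0/2 = 0, d_0 = (m_1 - m_0)/(6h_0) = -9/4. So p'(1) = 25/4.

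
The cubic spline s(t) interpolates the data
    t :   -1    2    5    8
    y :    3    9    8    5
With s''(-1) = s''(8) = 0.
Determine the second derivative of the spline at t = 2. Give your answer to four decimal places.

-1.1556

With σ_i denoting the second derivative at x_i, h_i = 3, 3, 3, and Δ_i = (y_(i+1) − y_i)/h_i = 2, -1/3, -1:
  3·σ_0 + 12·σ_1 + 3·σ_2 = 6(Δ_1 - Δ_0) = -14
  3·σ_1 + 12·σ_2 + 3·σ_3 = 6(Δ_2 - Δ_1) = -4
Natural end conditions: σ_0 = σ_3 = 0.
Hence σ_0 = 0, σ_1 = -52/45, σ_2 = -2/45, σ_3 = 0.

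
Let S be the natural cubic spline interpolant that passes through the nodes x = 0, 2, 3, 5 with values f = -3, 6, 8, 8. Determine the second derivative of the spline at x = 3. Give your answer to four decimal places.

-1.6286

Write σ_i for S''(x_i). With h_i = 2, 1, 2 and divided differences Δ_i = 9/2, 2, 0, the continuity of S' gives the tridiagonal system
  2·σ_0 + 6·σ_1 + 1·σ_2 = 6(Δ_1 - Δ_0) = -15
  1·σ_1 + 6·σ_2 + 2·σ_3 = 6(Δ_2 - Δ_1) = -12
Natural end conditions: σ_0 = σ_3 = 0.
Solving: σ_0 = 0, σ_1 = -78/35, σ_2 = -57/35, σ_3 = 0.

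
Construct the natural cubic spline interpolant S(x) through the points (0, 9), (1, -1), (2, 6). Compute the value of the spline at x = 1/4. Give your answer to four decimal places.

5.5039

Write σ_i for S''(x_i). With h_i = 1, 1 and divided differences Δ_i = -10, 7, the continuity of S' gives the tridiagonal system
  1·σ_0 + 4·σ_1 + 1·σ_2 = 6(Δ_1 - Δ_0) = 102
Natural end conditions: σ_0 = σ_2 = 0.
Hence σ_0 = 0, σ_1 = 51/2, σ_2 = 0.
On [0, 1], S(x) = 9 - 57/4·x + 0·x² + 17/4·x³.
With x = 1/4: S(1/4) = 1409/256.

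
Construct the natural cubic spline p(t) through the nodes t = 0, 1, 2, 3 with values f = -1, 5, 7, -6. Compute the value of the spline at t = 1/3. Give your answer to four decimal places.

1.0198

Write M_i for p''(x_i). With h_i = 1, 1, 1 and divided differences Δ_i = 6, 2, -13, the continuity of p' gives the tridiagonal system
  1·M_0 + 4·M_1 + 1·M_2 = 6(Δ_1 - Δ_0) = -24
  1·M_1 + 4·M_2 + 1·M_3 = 6(Δ_2 - Δ_1) = -90
Natural end conditions: M_0 = M_3 = 0.
Solving: M_0 = 0, M_1 = -2/5, M_2 = -112/5, M_3 = 0.
On [0, 1], p(t) = -1 + 91/15·t + 0·t² - 1/15·t³.
With t = 1/3: p(1/3) = 413/405.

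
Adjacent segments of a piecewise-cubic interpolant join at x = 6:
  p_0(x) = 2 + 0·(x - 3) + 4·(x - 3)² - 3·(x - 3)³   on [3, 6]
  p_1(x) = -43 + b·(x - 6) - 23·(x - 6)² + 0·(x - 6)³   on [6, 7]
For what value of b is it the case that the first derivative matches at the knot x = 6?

-57

p_0'(x) = 0 + 8·(x - 3) - 9·(x - 3)², so p_0'(6) = -57. On the right, p_1'(6) = b, so b = -57.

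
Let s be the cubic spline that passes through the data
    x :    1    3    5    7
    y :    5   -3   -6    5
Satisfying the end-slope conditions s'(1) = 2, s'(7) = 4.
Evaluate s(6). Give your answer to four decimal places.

Write M_i for s''(x_i). With h_i = 2, 2, 2 and divided differences Δ_i = -4, -3/2, 11/2, the continuity of s' gives the tridiagonal system
  2·M_0 + 8·M_1 + 2·M_2 = 6(Δ_1 - Δ_0) = 15
  2·M_1 + 8·M_2 + 2·M_3 = 6(Δ_2 - Δ_1) = 42
Clamped end conditions give two more equations: 2h_0·M_0 + h_0·M_1 = 6(Δ_0 - s'(1)) = -36 and h_2·M_2 + 2h_2·M_3 = 6(s'(7) - Δ_2) = -9.
Solving: M_0 = -158/15, M_1 = 46/15, M_2 = 173/30, M_3 = -77/15.
On [5, 7], s(x) = -6 + 101/30·(x - 5) + 173/60·(x - 5)² - 109/120·(x - 5)³.
With (x - 5) = 1: s(6) = -79/120.

-0.6583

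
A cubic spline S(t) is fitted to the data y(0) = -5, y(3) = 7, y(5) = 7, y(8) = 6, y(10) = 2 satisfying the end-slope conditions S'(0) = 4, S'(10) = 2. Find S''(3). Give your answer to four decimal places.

Put M_i = S'' at the i-th knot. Here h = (3, 2, 3, 2) and Δ = (4, 0, -1/3, -2), so the interior equations h_(i-1)·M_(i-1) + 2(h_(i-1)+h_i)·M_i + h_i·M_(i+1) = 6(Δ_i − Δ_(i-1)) read
  3·M_0 + 10·M_1 + 2·M_2 = 6(Δ_1 - Δ_0) = -24
  2·M_1 + 10·M_2 + 3·M_3 = 6(Δ_2 - Δ_1) = -2
  3·M_2 + 10·M_3 + 2·M_4 = 6(Δ_3 - Δ_2) = -10
Clamped end conditions give two more equations: 2h_0·M_0 + h_0·M_1 = 6(Δ_0 - S'(0)) = 0 and h_3·M_3 + 2h_3·M_4 = 6(S'(10) - Δ_3) = 24.
Solving: M_0 = 136/87, M_1 = -272/87, M_2 = 112/87, M_3 = -250/87, M_4 = 647/87.

-3.1264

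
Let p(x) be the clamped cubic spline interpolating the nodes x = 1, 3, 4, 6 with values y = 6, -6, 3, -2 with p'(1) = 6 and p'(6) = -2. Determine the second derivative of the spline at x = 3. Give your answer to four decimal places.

With M_i denoting the second derivative at x_i, h_i = 2, 1, 2, and Δ_i = (y_(i+1) − y_i)/h_i = -6, 9, -5/2:
  2·M_0 + 6·M_1 + 1·M_2 = 6(Δ_1 - Δ_0) = 90
  1·M_1 + 6·M_2 + 2·M_3 = 6(Δ_2 - Δ_1) = -69
Clamped end conditions give two more equations: 2h_0·M_0 + h_0·M_1 = 6(Δ_0 - p'(1)) = -72 and h_2·M_2 + 2h_2·M_3 = 6(p'(6) - Δ_2) = 3.
Solving: M_0 = -1043/32, M_1 = 467/16, M_2 = -319/16, M_3 = 343/32.

29.1875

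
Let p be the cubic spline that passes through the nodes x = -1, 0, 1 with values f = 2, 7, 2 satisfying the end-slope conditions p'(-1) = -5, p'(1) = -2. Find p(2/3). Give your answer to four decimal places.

With M_i denoting the second derivative at x_i, h_i = 1, 1, and Δ_i = (y_(i+1) − y_i)/h_i = 5, -5:
  1·M_0 + 4·M_1 + 1·M_2 = 6(Δ_1 - Δ_0) = -60
Clamped end conditions give two more equations: 2h_0·M_0 + h_0·M_1 = 6(Δ_0 - p'(-1)) = 60 and h_1·M_1 + 2h_1·M_2 = 6(p'(1) - Δ_1) = 18.
Forward elimination and back-substitution give M_0 = 93/2, M_1 = -33, M_2 = 51/2.
On [0, 1], p(x) = 7 + 7/4·x - 33/2·x² + 39/4·x³.
With x = 2/3: p(2/3) = 67/18.

3.7222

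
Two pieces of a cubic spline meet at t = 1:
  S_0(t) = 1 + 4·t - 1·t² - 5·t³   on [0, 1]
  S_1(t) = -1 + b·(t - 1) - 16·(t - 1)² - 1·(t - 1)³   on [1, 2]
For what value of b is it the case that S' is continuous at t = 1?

S_0'(t) = 4 - 2·t - 15·t², so S_0'(1) = -13. On the right, S_1'(1) = b, so b = -13.

-13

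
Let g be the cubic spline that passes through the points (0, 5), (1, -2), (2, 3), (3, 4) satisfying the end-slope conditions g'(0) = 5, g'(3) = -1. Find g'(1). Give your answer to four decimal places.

With M_i denoting the second derivative at x_i, h_i = 1, 1, 1, and Δ_i = (y_(i+1) − y_i)/h_i = -7, 5, 1:
  1·M_0 + 4·M_1 + 1·M_2 = 6(Δ_1 - Δ_0) = 72
  1·M_1 + 4·M_2 + 1·M_3 = 6(Δ_2 - Δ_1) = -24
Clamped end conditions give two more equations: 2h_0·M_0 + h_0·M_1 = 6(Δ_0 - g'(0)) = -72 and h_2·M_2 + 2h_2·M_3 = 6(g'(3) - Δ_2) = -12.
Solving the tridiagonal system: M_0 = -268/5, M_1 = 176/5, M_2 = -76/5, M_3 = 8/5.
On [1, 2], g'(x) = b_1 + 2c_1·(x - 1) + 3d_1·(x - 1)² with b_1 = Δ_1 - h_1(2M_1 + M_2)/6 = -21/5, c_1 = M_1/2 = 88/5, d_1 = (M_2 - M_1)/(6h_1) = -42/5. So g'(1) = -21/5.

-4.2000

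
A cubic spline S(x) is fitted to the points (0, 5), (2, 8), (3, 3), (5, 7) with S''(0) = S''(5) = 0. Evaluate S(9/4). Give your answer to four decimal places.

Put σ_i = S'' at the i-th knot. Here h = (2, 1, 2) and Δ = (3/2, -5, 2), so the interior equations h_(i-1)·σ_(i-1) + 2(h_(i-1)+h_i)·σ_i + h_i·σ_(i+1) = 6(Δ_i − Δ_(i-1)) read
  2·σ_0 + 6·σ_1 + 1·σ_2 = 6(Δ_1 - Δ_0) = -39
  1·σ_1 + 6·σ_2 + 2·σ_3 = 6(Δ_2 - Δ_1) = 42
Natural end conditions: σ_0 = σ_3 = 0.
Forward elimination and back-substitution give σ_0 = 0, σ_1 = -276/35, σ_2 = 291/35, σ_3 = 0.
On [2, 3], S(x) = 8 - 263/70·(x - 2) - 138/35·(x - 2)² + 27/10·(x - 2)³.
With (x - 2) = 1/4: S(9/4) = 30717/4480.

6.8565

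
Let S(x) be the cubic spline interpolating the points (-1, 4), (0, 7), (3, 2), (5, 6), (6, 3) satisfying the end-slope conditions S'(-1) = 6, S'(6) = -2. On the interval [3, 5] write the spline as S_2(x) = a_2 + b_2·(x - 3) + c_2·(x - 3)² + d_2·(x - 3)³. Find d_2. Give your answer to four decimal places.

-1.0856

Write M_i for S''(x_i). With h_i = 1, 3, 2, 1 and divided differences Δ_i = 3, -5/3, 2, -3, the continuity of S' gives the tridiagonal system
  1·M_0 + 8·M_1 + 3·M_2 = 6(Δ_1 - Δ_0) = -28
  3·M_1 + 10·M_2 + 2·M_3 = 6(Δ_2 - Δ_1) = 22
  2·M_2 + 6·M_3 + 1·M_4 = 6(Δ_3 - Δ_2) = -30
Clamped end conditions give two more equations: 2h_0·M_0 + h_0·M_1 = 6(Δ_0 - S'(-1)) = -18 and h_3·M_3 + 2h_3·M_4 = 6(S'(6) - Δ_3) = 6.
Solving: M_0 = -248/37, M_1 = -170/37, M_2 = 572/111, M_3 = -874/111, M_4 = 770/111.
On [3, 5], with S_2(x) = a_2 + b_2·(x - 3) + c_2·(x - 3)² + d_2·(x - 3)³: c_2 = M_2/2 = 286/111, d_2 = (M_3 - M_2)/(6h_2) = -241/222, b_2 = Δ_2 - h_2(2M_2 + M_3)/6 = 44/37.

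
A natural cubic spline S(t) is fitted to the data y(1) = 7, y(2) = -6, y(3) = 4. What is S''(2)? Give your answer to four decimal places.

34.5000

With M_i denoting the second derivative at x_i, h_i = 1, 1, and Δ_i = (y_(i+1) − y_i)/h_i = -13, 10:
  1·M_0 + 4·M_1 + 1·M_2 = 6(Δ_1 - Δ_0) = 138
Natural end conditions: M_0 = M_2 = 0.
Hence M_0 = 0, M_1 = 69/2, M_2 = 0.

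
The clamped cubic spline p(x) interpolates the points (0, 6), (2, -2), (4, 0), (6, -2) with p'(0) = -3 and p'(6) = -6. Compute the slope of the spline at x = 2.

Write M_i for p''(x_i). With h_i = 2, 2, 2 and divided differences Δ_i = -4, 1, -1, the continuity of p' gives the tridiagonal system
  2·M_0 + 8·M_1 + 2·M_2 = 6(Δ_1 - Δ_0) = 30
  2·M_1 + 8·M_2 + 2·M_3 = 6(Δ_2 - Δ_1) = -12
Clamped end conditions give two more equations: 2h_0·M_0 + h_0·M_1 = 6(Δ_0 - p'(0)) = -6 and h_2·M_2 + 2h_2·M_3 = 6(p'(6) - Δ_2) = -30.
Hence M_0 = -4, M_1 = 5, M_2 = -1, M_3 = -7.
On [2, 4], p'(x) = b_1 + 2c_1·(x - 2) + 3d_1·(x - 2)² with b_1 = Δ_1 - h_1(2M_1 + M_2)/6 = -2, c_1 = M_1/2 = 5/2, d_1 = (M_2 - M_1)/(6h_1) = -1/2. So p'(2) = -2.

-2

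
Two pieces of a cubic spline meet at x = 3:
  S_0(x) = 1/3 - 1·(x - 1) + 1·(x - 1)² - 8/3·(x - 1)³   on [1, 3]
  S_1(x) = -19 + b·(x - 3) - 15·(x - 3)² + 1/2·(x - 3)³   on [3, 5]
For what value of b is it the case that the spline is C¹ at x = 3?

S_0'(x) = -1 + 2·(x - 1) - 8·(x - 1)², so S_0'(3) = -29. On the right, S_1'(3) = b, so b = -29.

-29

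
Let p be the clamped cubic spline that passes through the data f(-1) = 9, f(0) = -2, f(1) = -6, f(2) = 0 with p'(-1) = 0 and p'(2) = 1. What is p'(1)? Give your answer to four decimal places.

4.3333

Let m_i = p''(x_i). Step sizes h_i = 1, 1, 1; slopes of the chords Δ_i = (y_(i+1) - y_i)/h_i = -11, -4, 6.
  1·m_0 + 4·m_1 + 1·m_2 = 6(Δ_1 - Δ_0) = 42
  1·m_1 + 4·m_2 + 1·m_3 = 6(Δ_2 - Δ_1) = 60
Clamped end conditions give two more equations: 2h_0·m_0 + h_0·m_1 = 6(Δ_0 - p'(-1)) = -66 and h_2·m_2 + 2h_2·m_3 = 6(p'(2) - Δ_2) = -30.
Solving: m_0 = -124/3, m_1 = 50/3, m_2 = 50/3, m_3 = -70/3.
On [1, 2], p'(x) = b_2 + 2c_2·(x - 1) + 3d_2·(x - 1)² with b_2 = Δ_2 - h_2(2m_2 + m_3)/6 = 13/3, c_2 = m_2/2 = 25/3, d_2 = (m_3 - m_2)/(6h_2) = -20/3. So p'(1) = 13/3.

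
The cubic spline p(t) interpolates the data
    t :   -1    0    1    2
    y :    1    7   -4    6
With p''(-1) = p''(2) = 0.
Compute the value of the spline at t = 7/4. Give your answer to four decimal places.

Let σ_i = p''(x_i). Step sizes h_i = 1, 1, 1; slopes of the chords Δ_i = (y_(i+1) - y_i)/h_i = 6, -11, 10.
  1·σ_0 + 4·σ_1 + 1·σ_2 = 6(Δ_1 - Δ_0) = -102
  1·σ_1 + 4·σ_2 + 1·σ_3 = 6(Δ_2 - Δ_1) = 126
Natural end conditions: σ_0 = σ_3 = 0.
Solving the tridiagonal system: σ_0 = 0, σ_1 = -178/5, σ_2 = 202/5, σ_3 = 0.
On [1, 2], p(t) = -4 - 52/15·(t - 1) + 101/5·(t - 1)² - 101/15·(t - 1)³.
With (t - 1) = 3/4: p(7/4) = 123/64.

1.9219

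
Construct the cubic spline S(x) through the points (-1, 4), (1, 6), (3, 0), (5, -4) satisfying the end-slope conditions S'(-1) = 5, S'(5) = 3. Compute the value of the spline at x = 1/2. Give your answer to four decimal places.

Put M_i = S'' at the i-th knot. Here h = (2, 2, 2) and Δ = (1, -3, -2), so the interior equations h_(i-1)·M_(i-1) + 2(h_(i-1)+h_i)·M_i + h_i·M_(i+1) = 6(Δ_i − Δ_(i-1)) read
  2·M_0 + 8·M_1 + 2·M_2 = 6(Δ_1 - Δ_0) = -24
  2·M_1 + 8·M_2 + 2·M_3 = 6(Δ_2 - Δ_1) = 6
Clamped end conditions give two more equations: 2h_0·M_0 + h_0·M_1 = 6(Δ_0 - S'(-1)) = -24 and h_2·M_2 + 2h_2·M_3 = 6(S'(5) - Δ_2) = 30.
Solving the tridiagonal system: M_0 = -79/15, M_1 = -22/15, M_2 = -13/15, M_3 = 119/15.
On [-1, 1], S(x) = 4 + 5·(x + 1) - 79/30·(x + 1)² + 19/60·(x + 1)³.
With (x + 1) = 3/2: S(1/2) = 1063/160.

6.6438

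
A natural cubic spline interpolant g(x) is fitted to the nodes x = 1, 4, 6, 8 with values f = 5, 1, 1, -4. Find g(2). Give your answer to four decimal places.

3.1170

Let σ_i = g''(x_i). Step sizes h_i = 3, 2, 2; slopes of the chords Δ_i = (y_(i+1) - y_i)/h_i = -4/3, 0, -5/2.
  3·σ_0 + 10·σ_1 + 2·σ_2 = 6(Δ_1 - Δ_0) = 8
  2·σ_1 + 8·σ_2 + 2·σ_3 = 6(Δ_2 - Δ_1) = -15
Natural end conditions: σ_0 = σ_3 = 0.
Forward elimination and back-substitution give σ_0 = 0, σ_1 = 47/38, σ_2 = -83/38, σ_3 = 0.
On [1, 4], g(x) = 5 - 445/228·(x - 1) + 0·(x - 1)² + 47/684·(x - 1)³.
With (x - 1) = 1: g(2) = 533/171.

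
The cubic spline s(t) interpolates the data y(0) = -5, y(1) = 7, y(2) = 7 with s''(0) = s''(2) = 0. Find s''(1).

With M_i denoting the second derivative at x_i, h_i = 1, 1, and Δ_i = (y_(i+1) − y_i)/h_i = 12, 0:
  1·M_0 + 4·M_1 + 1·M_2 = 6(Δ_1 - Δ_0) = -72
Natural end conditions: M_0 = M_2 = 0.
Solving the tridiagonal system: M_0 = 0, M_1 = -18, M_2 = 0.

-18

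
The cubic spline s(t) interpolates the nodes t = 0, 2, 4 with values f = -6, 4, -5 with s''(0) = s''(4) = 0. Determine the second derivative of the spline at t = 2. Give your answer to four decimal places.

Write M_i for s''(x_i). With h_i = 2, 2 and divided differences Δ_i = 5, -9/2, the continuity of s' gives the tridiagonal system
  2·M_0 + 8·M_1 + 2·M_2 = 6(Δ_1 - Δ_0) = -57
Natural end conditions: M_0 = M_2 = 0.
Solving the tridiagonal system: M_0 = 0, M_1 = -57/8, M_2 = 0.

-7.1250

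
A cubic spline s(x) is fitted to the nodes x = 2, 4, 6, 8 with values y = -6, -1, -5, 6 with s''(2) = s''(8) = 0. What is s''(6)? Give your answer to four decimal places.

6.9000

Write M_i for s''(x_i). With h_i = 2, 2, 2 and divided differences Δ_i = 5/2, -2, 11/2, the continuity of s' gives the tridiagonal system
  2·M_0 + 8·M_1 + 2·M_2 = 6(Δ_1 - Δ_0) = -27
  2·M_1 + 8·M_2 + 2·M_3 = 6(Δ_2 - Δ_1) = 45
Natural end conditions: M_0 = M_3 = 0.
Hence M_0 = 0, M_1 = -51/10, M_2 = 69/10, M_3 = 0.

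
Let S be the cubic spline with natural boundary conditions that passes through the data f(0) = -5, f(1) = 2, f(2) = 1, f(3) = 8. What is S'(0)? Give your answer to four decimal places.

9.6667

Let m_i = S''(x_i). Step sizes h_i = 1, 1, 1; slopes of the chords Δ_i = (y_(i+1) - y_i)/h_i = 7, -1, 7.
  1·m_0 + 4·m_1 + 1·m_2 = 6(Δ_1 - Δ_0) = -48
  1·m_1 + 4·m_2 + 1·m_3 = 6(Δ_2 - Δ_1) = 48
Natural end conditions: m_0 = m_3 = 0.
Solving the tridiagonal system: m_0 = 0, m_1 = -16, m_2 = 16, m_3 = 0.
On [0, 1], S'(t) = b_0 + 2c_0·t + 3d_0·t² with b_0 = Δ_0 - h_0(2m_0 + m_1)/6 = 29/3, c_0 = m_0/2 = 0, d_0 = (m_1 - m_0)/(6h_0) = -8/3. So S'(0) = 29/3.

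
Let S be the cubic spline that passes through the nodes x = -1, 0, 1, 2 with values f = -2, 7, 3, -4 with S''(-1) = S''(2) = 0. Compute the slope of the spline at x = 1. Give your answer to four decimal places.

-7.1333

Write M_i for S''(x_i). With h_i = 1, 1, 1 and divided differences Δ_i = 9, -4, -7, the continuity of S' gives the tridiagonal system
  1·M_0 + 4·M_1 + 1·M_2 = 6(Δ_1 - Δ_0) = -78
  1·M_1 + 4·M_2 + 1·M_3 = 6(Δ_2 - Δ_1) = -18
Natural end conditions: M_0 = M_3 = 0.
Forward elimination and back-substitution give M_0 = 0, M_1 = -98/5, M_2 = 2/5, M_3 = 0.
On [1, 2], S'(x) = b_2 + 2c_2·(x - 1) + 3d_2·(x - 1)² with b_2 = Δ_2 - h_2(2M_2 + M_3)/6 = -107/15, c_2 = M_2/2 = 1/5, d_2 = (M_3 - M_2)/(6h_2) = -1/15. So S'(1) = -107/15.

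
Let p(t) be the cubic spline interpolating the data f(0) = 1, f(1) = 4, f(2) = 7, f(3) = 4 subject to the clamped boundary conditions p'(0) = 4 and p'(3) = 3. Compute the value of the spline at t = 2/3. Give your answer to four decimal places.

Put M_i = p'' at the i-th knot. Here h = (1, 1, 1) and Δ = (3, 3, -3), so the interior equations h_(i-1)·M_(i-1) + 2(h_(i-1)+h_i)·M_i + h_i·M_(i+1) = 6(Δ_i − Δ_(i-1)) read
  1·M_0 + 4·M_1 + 1·M_2 = 6(Δ_1 - Δ_0) = 0
  1·M_1 + 4·M_2 + 1·M_3 = 6(Δ_2 - Δ_1) = -36
Clamped end conditions give two more equations: 2h_0·M_0 + h_0·M_1 = 6(Δ_0 - p'(0)) = -6 and h_2·M_2 + 2h_2·M_3 = 6(p'(3) - Δ_2) = 36.
Solving the tridiagonal system: M_0 = -88/15, M_1 = 86/15, M_2 = -256/15, M_3 = 398/15.
On [0, 1], p(t) = 1 + 4·t - 44/15·t² + 29/15·t³.
With t = 2/3: p(2/3) = 1189/405.

2.9358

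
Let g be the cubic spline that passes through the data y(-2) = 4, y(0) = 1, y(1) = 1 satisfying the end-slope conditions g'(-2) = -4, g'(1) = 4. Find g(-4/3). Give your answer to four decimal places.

Write σ_i for g''(x_i). With h_i = 2, 1 and divided differences Δ_i = -3/2, 0, the continuity of g' gives the tridiagonal system
  2·σ_0 + 6·σ_1 + 1·σ_2 = 6(Δ_1 - Δ_0) = 9
Clamped end conditions give two more equations: 2h_0·σ_0 + h_0·σ_1 = 6(Δ_0 - g'(-2)) = 15 and h_1·σ_1 + 2h_1·σ_2 = 6(g'(1) - Δ_1) = 24.
Solving: σ_0 = 59/12, σ_1 = -7/3, σ_2 = 79/6.
On [-2, 0], g(x) = 4 - 4·(x + 2) + 59/24·(x + 2)² - 29/48·(x + 2)³.
With (x + 2) = 2/3: g(-4/3) = 182/81.

2.2469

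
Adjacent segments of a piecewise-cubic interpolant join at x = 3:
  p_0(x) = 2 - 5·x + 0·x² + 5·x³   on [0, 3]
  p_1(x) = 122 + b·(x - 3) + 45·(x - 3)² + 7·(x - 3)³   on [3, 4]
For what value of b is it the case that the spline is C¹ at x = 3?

130

p_0'(x) = -5 + 0·x + 15·x², so p_0'(3) = 130. On the right, p_1'(3) = b, so b = 130.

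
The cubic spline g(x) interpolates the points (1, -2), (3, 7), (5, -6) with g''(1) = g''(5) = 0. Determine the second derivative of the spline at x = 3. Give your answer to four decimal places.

-8.2500

Let M_i = g''(x_i). Step sizes h_i = 2, 2; slopes of the chords Δ_i = (y_(i+1) - y_i)/h_i = 9/2, -13/2.
  2·M_0 + 8·M_1 + 2·M_2 = 6(Δ_1 - Δ_0) = -66
Natural end conditions: M_0 = M_2 = 0.
Solving the tridiagonal system: M_0 = 0, M_1 = -33/4, M_2 = 0.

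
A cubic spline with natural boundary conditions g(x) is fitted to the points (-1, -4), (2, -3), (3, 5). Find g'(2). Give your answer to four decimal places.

6.0833

With M_i denoting the second derivative at x_i, h_i = 3, 1, and Δ_i = (y_(i+1) − y_i)/h_i = 1/3, 8:
  3·M_0 + 8·M_1 + 1·M_2 = 6(Δ_1 - Δ_0) = 46
Natural end conditions: M_0 = M_2 = 0.
Hence M_0 = 0, M_1 = 23/4, M_2 = 0.
On [2, 3], g'(x) = b_1 + 2c_1·(x - 2) + 3d_1·(x - 2)² with b_1 = Δ_1 - h_1(2M_1 + M_2)/6 = 73/12, c_1 = M_1/2 = 23/8, d_1 = (M_2 - M_1)/(6h_1) = -23/24. So g'(2) = 73/12.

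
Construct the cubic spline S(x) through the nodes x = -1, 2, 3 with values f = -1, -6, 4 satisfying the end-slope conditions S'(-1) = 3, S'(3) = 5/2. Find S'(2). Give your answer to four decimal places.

9.3125

Write σ_i for S''(x_i). With h_i = 3, 1 and divided differences Δ_i = -5/3, 10, the continuity of S' gives the tridiagonal system
  3·σ_0 + 8·σ_1 + 1·σ_2 = 6(Δ_1 - Δ_0) = 70
Clamped end conditions give two more equations: 2h_0·σ_0 + h_0·σ_1 = 6(Δ_0 - S'(-1)) = -28 and h_1·σ_1 + 2h_1·σ_2 = 6(S'(3) - Δ_1) = -45.
Hence σ_0 = -325/24, σ_1 = 71/4, σ_2 = -251/8.
On [2, 3], S'(x) = b_1 + 2c_1·(x - 2) + 3d_1·(x - 2)² with b_1 = Δ_1 - h_1(2σ_1 + σ_2)/6 = 149/16, c_1 = σ_1/2 = 71/8, d_1 = (σ_2 - σ_1)/(6h_1) = -131/16. So S'(2) = 149/16.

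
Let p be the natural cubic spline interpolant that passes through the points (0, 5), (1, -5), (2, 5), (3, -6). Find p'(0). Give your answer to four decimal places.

-16.7333

With m_i denoting the second derivative at x_i, h_i = 1, 1, 1, and Δ_i = (y_(i+1) − y_i)/h_i = -10, 10, -11:
  1·m_0 + 4·m_1 + 1·m_2 = 6(Δ_1 - Δ_0) = 120
  1·m_1 + 4·m_2 + 1·m_3 = 6(Δ_2 - Δ_1) = -126
Natural end conditions: m_0 = m_3 = 0.
Solving the tridiagonal system: m_0 = 0, m_1 = 202/5, m_2 = -208/5, m_3 = 0.
On [0, 1], p'(x) = b_0 + 2c_0·x + 3d_0·x² with b_0 = Δ_0 - h_0(2m_0 + m_1)/6 = -251/15, c_0 = m_0/2 = 0, d_0 = (m_1 - m_0)/(6h_0) = 101/15. So p'(0) = -251/15.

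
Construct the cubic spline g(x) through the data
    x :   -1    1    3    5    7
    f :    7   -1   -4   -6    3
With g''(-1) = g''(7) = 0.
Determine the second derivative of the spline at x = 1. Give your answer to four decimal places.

2.1964

Write M_i for g''(x_i). With h_i = 2, 2, 2, 2 and divided differences Δ_i = -4, -3/2, -1, 9/2, the continuity of g' gives the tridiagonal system
  2·M_0 + 8·M_1 + 2·M_2 = 6(Δ_1 - Δ_0) = 15
  2·M_1 + 8·M_2 + 2·M_3 = 6(Δ_2 - Δ_1) = 3
  2·M_2 + 8·M_3 + 2·M_4 = 6(Δ_3 - Δ_2) = 33
Natural end conditions: M_0 = M_4 = 0.
Solving the tridiagonal system: M_0 = 0, M_1 = 123/56, M_2 = -9/7, M_3 = 249/56, M_4 = 0.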